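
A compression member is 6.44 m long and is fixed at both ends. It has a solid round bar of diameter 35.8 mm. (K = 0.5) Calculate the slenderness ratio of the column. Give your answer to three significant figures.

For a solid circle r = d/4 = 35.8/4 = 8.950 mm
L_e = K·L = 0.5 × 6.44 m = 3.220 m = 3220.0 mm
λ = L_e / r_min = 3220.0 / 8.950 = 360

λ ≈ 360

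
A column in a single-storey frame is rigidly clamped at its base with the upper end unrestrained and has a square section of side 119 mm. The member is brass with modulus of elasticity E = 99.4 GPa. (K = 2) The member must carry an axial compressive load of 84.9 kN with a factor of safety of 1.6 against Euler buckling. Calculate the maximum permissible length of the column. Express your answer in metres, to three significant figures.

L_max ≈ 5.49 m

I = a⁴/12 = 119⁴/12 = 1.671×10^7 mm⁴
I = 1.671×10^-5 m⁴
Required critical load P_cr = n·P = 1.6 × 84.9 = 135.8 kN = 1.358×10^5 N
From P_cr = π²EI/(K·L)²:  L = (1/K)·√(π²EI/P_cr) = (1/2)·√(π²×9.94×10^10×1.671×10^-5/1.358×10^5)
L = 5.49 m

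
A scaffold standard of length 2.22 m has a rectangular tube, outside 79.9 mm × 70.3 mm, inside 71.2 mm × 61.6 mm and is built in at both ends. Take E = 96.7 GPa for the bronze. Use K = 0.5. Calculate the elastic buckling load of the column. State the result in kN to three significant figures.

P_cr ≈ 718 kN

Weak-axis I_min = (h_o·b_o³ − h_i·b_i³)/12 with b_o = 70.3, b_i = 61.60 mm (shorter outer/inner sides).
I_min = (79.9×70.3³ − 71.20×61.60³)/12 = 9.264×10^5 mm⁴
I = 9.264×10^5 mm⁴ = 9.264×10^-7 m⁴
Effective length L_e = K·L = 0.5 × 2.22 = 1.110 m
P_cr = π²EI / L_e² = π² × 96.7×10⁹ × 9.264×10^-7 / 1.110² = 7.176×10^5 N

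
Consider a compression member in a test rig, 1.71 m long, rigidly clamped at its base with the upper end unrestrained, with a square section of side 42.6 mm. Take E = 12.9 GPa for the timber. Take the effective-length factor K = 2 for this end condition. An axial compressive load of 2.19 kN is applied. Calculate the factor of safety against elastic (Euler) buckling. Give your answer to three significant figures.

I = a⁴/12 = 42.6⁴/12 = 2.744×10^5 mm⁴
I = 2.744×10^5 mm⁴ = 2.744×10^-7 m⁴
Effective length L_e = K·L = 2 × 1.71 = 3.420 m
P_cr = π²EI / L_e² = π² × 12.9×10⁹ × 2.744×10^-7 / 3.420² = 2.987×10^3 N
Factor of safety n = P_cr / P = 2.9874 / 2.19 = 1.36

n ≈ 1.36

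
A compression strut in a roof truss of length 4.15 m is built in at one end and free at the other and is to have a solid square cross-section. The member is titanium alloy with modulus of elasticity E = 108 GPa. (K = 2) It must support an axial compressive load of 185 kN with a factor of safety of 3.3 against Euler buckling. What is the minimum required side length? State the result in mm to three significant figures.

Required P_cr = n·P = 3.3 × 185 = 610.5 kN
L_e = K·L = 2 × 4.15 = 8.300 m
Required I = P_cr·L_e²/(π²E) = 6.105×10^5 × 8.300² / (π² × 1.08×10^11) = 3.946×10^-5 m⁴
I_req = 3.946×10^7 mm⁴
Solid square: I = a⁴/12  ⇒  a = (12I)^(1/4) = (12×3.946×10^7)^(1/4) = 148 mm

a ≈ 148 mm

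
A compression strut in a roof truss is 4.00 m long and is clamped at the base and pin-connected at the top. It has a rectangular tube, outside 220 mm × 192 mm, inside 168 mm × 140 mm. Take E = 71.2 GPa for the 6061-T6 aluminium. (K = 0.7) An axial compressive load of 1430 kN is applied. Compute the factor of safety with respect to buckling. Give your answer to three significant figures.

n ≈ 5.73

Weak-axis I_min = (h_o·b_o³ − h_i·b_i³)/12 with b_o = 192, b_i = 140.0 mm (shorter outer/inner sides).
I_min = (220×192³ − 168.0×140.0³)/12 = 9.135×10^7 mm⁴
I = 9.135×10^7 mm⁴ = 9.135×10^-5 m⁴
Effective length L_e = K·L = 0.7 × 4.00 = 2.800 m
P_cr = π²EI / L_e² = π² × 71.2×10⁹ × 9.135×10^-5 / 2.800² = 8.187×10^6 N
Factor of safety n = P_cr / P = 8187.5 / 1430 = 5.73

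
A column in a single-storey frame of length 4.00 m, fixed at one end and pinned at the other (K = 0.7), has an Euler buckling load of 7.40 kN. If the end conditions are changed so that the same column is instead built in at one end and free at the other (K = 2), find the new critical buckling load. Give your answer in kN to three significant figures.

P_cr ∝ 1/K², so P_cr,new = P_cr,old × (K_old/K_new)² = 7.40 × (0.7/2)²
= 7.40 × 0.1225 = 0.906 kN

P_cr ≈ 0.906 kN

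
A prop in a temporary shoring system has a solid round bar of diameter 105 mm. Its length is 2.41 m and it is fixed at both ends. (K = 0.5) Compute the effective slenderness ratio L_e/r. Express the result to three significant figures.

I = πd⁴/64 = π×105⁴/64 = 5.967×10^6 mm⁴
A = 8.659×10^3 mm²;  r_min = √(I/A) = √(5.967×10^6/8.659×10^3) = 26.25 mm
L_e = K·L = 0.5 × 2.41 m = 1.205 m = 1205.0 mm
λ = L_e / r_min = 1205.0 / 26.25 = 45.9

λ ≈ 45.9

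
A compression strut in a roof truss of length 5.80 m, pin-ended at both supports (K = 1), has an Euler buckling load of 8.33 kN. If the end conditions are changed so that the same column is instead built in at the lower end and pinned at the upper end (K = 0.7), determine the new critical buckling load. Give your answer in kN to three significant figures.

P_cr ≈ 17.0 kN

P_cr ∝ 1/K², so P_cr,new = P_cr,old × (K_old/K_new)² = 8.33 × (1/0.7)²
= 8.33 × 2.041 = 17.0 kN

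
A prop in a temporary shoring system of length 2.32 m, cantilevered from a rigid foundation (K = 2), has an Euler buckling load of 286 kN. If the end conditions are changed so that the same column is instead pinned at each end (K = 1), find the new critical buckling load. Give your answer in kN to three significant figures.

P_cr ≈ 1140 kN

P_cr ∝ 1/K², so P_cr,new = P_cr,old × (K_old/K_new)² = 286 × (2/1)²
= 286 × 4.000 = 1140 kN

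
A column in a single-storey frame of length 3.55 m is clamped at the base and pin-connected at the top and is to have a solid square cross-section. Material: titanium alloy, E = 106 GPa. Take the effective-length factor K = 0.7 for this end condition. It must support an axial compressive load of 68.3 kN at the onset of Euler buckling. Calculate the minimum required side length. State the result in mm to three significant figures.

L_e = K·L = 0.7 × 3.55 = 2.485 m
Required I = P_cr·L_e²/(π²E) = 6.830×10^4 × 2.485² / (π² × 1.06×10^11) = 4.032×10^-7 m⁴
I_req = 4.032×10^5 mm⁴
Solid square: I = a⁴/12  ⇒  a = (12I)^(1/4) = (12×4.032×10^5)^(1/4) = 46.9 mm

a ≈ 46.9 mm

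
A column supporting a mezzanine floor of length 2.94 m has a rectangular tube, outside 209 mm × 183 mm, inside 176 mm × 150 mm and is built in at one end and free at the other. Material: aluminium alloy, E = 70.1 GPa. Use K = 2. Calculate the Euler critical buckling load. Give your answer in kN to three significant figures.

P_cr ≈ 1150 kN

Weak-axis I_min = (h_o·b_o³ − h_i·b_i³)/12 with b_o = 183, b_i = 150.0 mm (shorter outer/inner sides).
I_min = (209×183³ − 176.0×150.0³)/12 = 5.724×10^7 mm⁴
I = 5.724×10^7 mm⁴ = 5.724×10^-5 m⁴
Effective length L_e = K·L = 2 × 2.94 = 5.880 m
P_cr = π²EI / L_e² = π² × 70.1×10⁹ × 5.724×10^-5 / 5.880² = 1.145×10^6 N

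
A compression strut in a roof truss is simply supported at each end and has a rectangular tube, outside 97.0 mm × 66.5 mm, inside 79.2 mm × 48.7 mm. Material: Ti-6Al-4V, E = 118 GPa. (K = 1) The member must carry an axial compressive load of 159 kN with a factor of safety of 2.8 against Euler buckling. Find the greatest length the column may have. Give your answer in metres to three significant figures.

L_max ≈ 2.06 m

Weak-axis I_min = (h_o·b_o³ − h_i·b_i³)/12 with b_o = 66.5, b_i = 48.70 mm (shorter outer/inner sides).
I_min = (97.0×66.5³ − 79.20×48.70³)/12 = 1.615×10^6 mm⁴
I = 1.615×10^-6 m⁴
Required critical load P_cr = n·P = 2.8 × 159 = 445.2 kN = 4.452×10^5 N
From P_cr = π²EI/(K·L)²:  L = (1/K)·√(π²EI/P_cr) = (1/1)·√(π²×1.18×10^11×1.615×10^-6/4.452×10^5)
L = 2.06 m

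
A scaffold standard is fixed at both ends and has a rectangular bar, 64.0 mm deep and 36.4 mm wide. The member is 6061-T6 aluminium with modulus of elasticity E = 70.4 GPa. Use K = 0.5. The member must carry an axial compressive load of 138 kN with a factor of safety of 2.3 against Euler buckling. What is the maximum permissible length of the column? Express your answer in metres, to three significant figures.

Buckling occurs about the weak axis: I_min = h·b³/12 with b = 36.4 mm (the shorter side).
I_min = 64.0×36.4³/12 = 2.572×10^5 mm⁴
I = 2.572×10^-7 m⁴
Required critical load P_cr = n·P = 2.3 × 138 = 317.4 kN = 3.174×10^5 N
From P_cr = π²EI/(K·L)²:  L = (1/K)·√(π²EI/P_cr) = (1/0.5)·√(π²×7.04×10^10×2.572×10^-7/3.174×10^5)
L = 1.50 m

L_max ≈ 1.50 m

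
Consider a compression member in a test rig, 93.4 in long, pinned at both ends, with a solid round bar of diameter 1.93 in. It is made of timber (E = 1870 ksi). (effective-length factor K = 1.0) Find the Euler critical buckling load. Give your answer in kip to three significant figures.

I = πd⁴/64 = π×1.93⁴/64 = 0.6811 in⁴
Effective length L_e = K·L = 1 × 93.4 = 93.40 in
P_cr = π²EI / L_e² = π² × 1870×10³ × 0.6811 / 93.40² = 1.441×10^3 lb

P_cr ≈ 1.44 kip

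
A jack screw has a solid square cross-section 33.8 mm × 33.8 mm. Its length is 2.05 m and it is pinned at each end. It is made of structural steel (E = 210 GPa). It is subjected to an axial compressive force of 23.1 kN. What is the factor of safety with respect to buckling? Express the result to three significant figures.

n ≈ 2.32

I = a⁴/12 = 33.8⁴/12 = 1.088×10^5 mm⁴
I = 1.088×10^5 mm⁴ = 1.088×10^-7 m⁴
Effective length L_e = K·L = 1 × 2.05 = 2.050 m
P_cr = π²EI / L_e² = π² × 210×10⁹ × 1.088×10^-7 / 2.050² = 5.364×10^4 N
Factor of safety n = P_cr / P = 53.641 / 23.1 = 2.32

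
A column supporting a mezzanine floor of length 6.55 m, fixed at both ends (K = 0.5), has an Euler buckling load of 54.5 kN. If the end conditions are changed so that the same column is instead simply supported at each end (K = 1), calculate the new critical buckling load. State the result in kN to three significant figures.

P_cr ≈ 13.6 kN

P_cr ∝ 1/K², so P_cr,new = P_cr,old × (K_old/K_new)² = 54.5 × (0.5/1)²
= 54.5 × 0.2500 = 13.6 kN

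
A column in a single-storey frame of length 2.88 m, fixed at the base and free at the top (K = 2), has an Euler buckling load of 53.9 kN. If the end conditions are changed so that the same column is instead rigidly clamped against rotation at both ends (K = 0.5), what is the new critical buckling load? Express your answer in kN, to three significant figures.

P_cr ≈ 862 kN

P_cr ∝ 1/K², so P_cr,new = P_cr,old × (K_old/K_new)² = 53.9 × (2/0.5)²
= 53.9 × 16.00 = 862 kN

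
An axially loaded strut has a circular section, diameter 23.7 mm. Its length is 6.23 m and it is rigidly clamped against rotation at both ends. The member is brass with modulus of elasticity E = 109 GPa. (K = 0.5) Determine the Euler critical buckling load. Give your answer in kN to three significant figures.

P_cr ≈ 1.72 kN

I = πd⁴/64 = π×23.7⁴/64 = 1.549×10^4 mm⁴
I = 1.549×10^4 mm⁴ = 1.549×10^-8 m⁴
Effective length L_e = K·L = 0.5 × 6.23 = 3.115 m
P_cr = π²EI / L_e² = π² × 109×10⁹ × 1.549×10^-8 / 3.115² = 1.717×10^3 N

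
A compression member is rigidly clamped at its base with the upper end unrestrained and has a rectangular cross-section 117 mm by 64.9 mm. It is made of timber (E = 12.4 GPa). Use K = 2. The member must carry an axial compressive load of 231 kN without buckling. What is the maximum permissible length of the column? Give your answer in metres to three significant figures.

Buckling occurs about the weak axis: I_min = h·b³/12 with b = 64.9 mm (the shorter side).
I_min = 117×64.9³/12 = 2.665×10^6 mm⁴
I = 2.665×10^-6 m⁴
At the buckling limit P_cr = P = 2.310×10^5 N
From P_cr = π²EI/(K·L)²:  L = (1/K)·√(π²EI/P_cr) = (1/2)·√(π²×1.24×10^10×2.665×10^-6/2.310×10^5)
L = 0.594 m

L_max ≈ 0.594 m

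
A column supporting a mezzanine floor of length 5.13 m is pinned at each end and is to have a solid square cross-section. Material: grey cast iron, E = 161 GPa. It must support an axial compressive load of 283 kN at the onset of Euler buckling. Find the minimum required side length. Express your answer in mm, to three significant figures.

L_e = K·L = 1 × 5.13 = 5.130 m
Required I = P_cr·L_e²/(π²E) = 2.830×10^5 × 5.130² / (π² × 1.61×10^11) = 4.687×10^-6 m⁴
I_req = 4.687×10^6 mm⁴
Solid square: I = a⁴/12  ⇒  a = (12I)^(1/4) = (12×4.687×10^6)^(1/4) = 86.6 mm

a ≈ 86.6 mm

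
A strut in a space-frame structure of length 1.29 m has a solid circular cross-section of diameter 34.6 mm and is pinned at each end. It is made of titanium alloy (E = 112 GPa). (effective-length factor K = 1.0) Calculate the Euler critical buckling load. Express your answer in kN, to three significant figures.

I = πd⁴/64 = π×34.6⁴/64 = 7.035×10^4 mm⁴
I = 7.035×10^4 mm⁴ = 7.035×10^-8 m⁴
Effective length L_e = K·L = 1 × 1.29 = 1.290 m
P_cr = π²EI / L_e² = π² × 112×10⁹ × 7.035×10^-8 / 1.290² = 4.673×10^4 N

P_cr ≈ 46.7 kN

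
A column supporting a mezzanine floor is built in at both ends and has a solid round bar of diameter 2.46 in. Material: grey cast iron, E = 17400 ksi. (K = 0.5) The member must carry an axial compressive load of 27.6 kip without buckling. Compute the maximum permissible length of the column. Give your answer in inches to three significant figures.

I = πd⁴/64 = π×2.46⁴/64 = 1.798 in⁴
At the buckling limit P_cr = P = 2.760×10^4 lb
From P_cr = π²EI/(K·L)²:  L = (1/K)·√(π²EI/P_cr) = (1/0.5)·√(π²×1.74×10^7×1.798/2.760×10^4)
L = 212 in

L_max ≈ 212 in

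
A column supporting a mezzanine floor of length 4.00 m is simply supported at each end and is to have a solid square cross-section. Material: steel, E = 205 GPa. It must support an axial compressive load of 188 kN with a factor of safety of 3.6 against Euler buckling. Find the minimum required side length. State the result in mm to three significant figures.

a ≈ 89.5 mm

Required P_cr = n·P = 3.6 × 188 = 676.8 kN
L_e = K·L = 1 × 4.00 = 4.000 m
Required I = P_cr·L_e²/(π²E) = 6.768×10^5 × 4.000² / (π² × 2.05×10^11) = 5.352×10^-6 m⁴
I_req = 5.352×10^6 mm⁴
Solid square: I = a⁴/12  ⇒  a = (12I)^(1/4) = (12×5.352×10^6)^(1/4) = 89.5 mm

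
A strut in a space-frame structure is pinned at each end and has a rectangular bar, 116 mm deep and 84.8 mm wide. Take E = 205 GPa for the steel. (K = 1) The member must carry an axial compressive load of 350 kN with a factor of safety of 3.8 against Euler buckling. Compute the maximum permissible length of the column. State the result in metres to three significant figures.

Buckling occurs about the weak axis: I_min = h·b³/12 with b = 84.8 mm (the shorter side).
I_min = 116×84.8³/12 = 5.895×10^6 mm⁴
I = 5.895×10^-6 m⁴
Required critical load P_cr = n·P = 3.8 × 350 = 1330 kN = 1.330×10^6 N
From P_cr = π²EI/(K·L)²:  L = (1/K)·√(π²EI/P_cr) = (1/1)·√(π²×2.05×10^11×5.895×10^-6/1.330×10^6)
L = 2.99 m

L_max ≈ 2.99 m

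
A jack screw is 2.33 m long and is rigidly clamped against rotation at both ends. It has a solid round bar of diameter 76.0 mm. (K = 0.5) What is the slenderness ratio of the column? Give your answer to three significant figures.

I = πd⁴/64 = π×76.0⁴/64 = 1.638×10^6 mm⁴
A = 4.536×10^3 mm²;  r_min = √(I/A) = √(1.638×10^6/4.536×10^3) = 19.00 mm
L_e = K·L = 0.5 × 2.33 m = 1.165 m = 1165.0 mm
λ = L_e / r_min = 1165.0 / 19.00 = 61.3

λ ≈ 61.3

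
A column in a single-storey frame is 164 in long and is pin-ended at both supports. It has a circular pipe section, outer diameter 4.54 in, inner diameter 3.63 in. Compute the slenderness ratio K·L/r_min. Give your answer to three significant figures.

d_o = 4.54 in, d_i = 3.63 in
I = π(d_o⁴ − d_i⁴)/64 = π(4.54⁴ − 3.630⁴)/64 = 12.33 in⁴
A = 5.839 in²;  r_min = √(I/A) = √(12.33/5.839) = 1.453 in
L_e = K·L = 1 × 164 = 164.0 in
λ = L_e / r_min = 164.00 / 1.453 = 113

λ ≈ 113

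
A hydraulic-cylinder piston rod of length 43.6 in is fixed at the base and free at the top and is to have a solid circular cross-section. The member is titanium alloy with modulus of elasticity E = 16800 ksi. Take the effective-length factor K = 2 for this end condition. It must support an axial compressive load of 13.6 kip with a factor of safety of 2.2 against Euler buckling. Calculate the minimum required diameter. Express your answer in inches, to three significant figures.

d ≈ 2.30 in

Required P_cr = n·P = 2.2 × 13.6 = 29.92 kip
L_e = K·L = 2 × 43.6 = 87.20 in
Required I = P_cr·L_e²/(π²E) = 2.992×10^4 × 87.20² / (π² × 1.68×10^7) = 1.372 in⁴
Solid circle: I = πd⁴/64  ⇒  d = (64I/π)^(1/4) = (64×1.372/π)^(1/4) = 2.30 in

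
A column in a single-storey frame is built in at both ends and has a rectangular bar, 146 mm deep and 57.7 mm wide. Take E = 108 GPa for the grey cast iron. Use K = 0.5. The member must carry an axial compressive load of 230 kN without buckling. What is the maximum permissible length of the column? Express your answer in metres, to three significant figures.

Buckling occurs about the weak axis: I_min = h·b³/12 with b = 57.7 mm (the shorter side).
I_min = 146×57.7³/12 = 2.337×10^6 mm⁴
I = 2.337×10^-6 m⁴
At the buckling limit P_cr = P = 2.300×10^5 N
From P_cr = π²EI/(K·L)²:  L = (1/K)·√(π²EI/P_cr) = (1/0.5)·√(π²×1.08×10^11×2.337×10^-6/2.300×10^5)
L = 6.58 m

L_max ≈ 6.58 m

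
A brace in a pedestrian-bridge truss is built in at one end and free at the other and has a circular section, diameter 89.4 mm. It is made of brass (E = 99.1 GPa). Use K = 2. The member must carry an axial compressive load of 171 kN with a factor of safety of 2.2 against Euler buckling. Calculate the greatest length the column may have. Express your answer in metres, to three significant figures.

L_max ≈ 1.43 m

I = πd⁴/64 = π×89.4⁴/64 = 3.136×10^6 mm⁴
I = 3.136×10^-6 m⁴
Required critical load P_cr = n·P = 2.2 × 171 = 376.2 kN = 3.762×10^5 N
From P_cr = π²EI/(K·L)²:  L = (1/K)·√(π²EI/P_cr) = (1/2)·√(π²×9.91×10^10×3.136×10^-6/3.762×10^5)
L = 1.43 m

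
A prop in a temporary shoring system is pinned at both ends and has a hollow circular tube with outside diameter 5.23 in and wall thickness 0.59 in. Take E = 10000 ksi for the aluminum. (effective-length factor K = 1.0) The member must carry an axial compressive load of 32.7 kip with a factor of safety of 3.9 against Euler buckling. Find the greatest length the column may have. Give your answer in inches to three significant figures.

Inner diameter d_i = 5.23 − 2×0.59 = 4.050 in
I = π(d_o⁴ − d_i⁴)/64 = π(5.23⁴ − 4.050⁴)/64 = 23.52 in⁴
Required critical load P_cr = n·P = 3.9 × 32.7 = 127.5 kip = 1.275×10^5 lb
From P_cr = π²EI/(K·L)²:  L = (1/K)·√(π²EI/P_cr) = (1/1)·√(π²×1.00×10^7×23.52/1.275×10^5)
L = 135 in

L_max ≈ 135 in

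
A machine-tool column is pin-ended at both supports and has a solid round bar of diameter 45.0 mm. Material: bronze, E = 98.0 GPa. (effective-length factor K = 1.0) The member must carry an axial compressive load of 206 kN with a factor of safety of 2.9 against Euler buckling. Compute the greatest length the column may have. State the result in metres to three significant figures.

I = πd⁴/64 = π×45.0⁴/64 = 2.013×10^5 mm⁴
I = 2.013×10^-7 m⁴
Required critical load P_cr = n·P = 2.9 × 206 = 597.4 kN = 5.974×10^5 N
From P_cr = π²EI/(K·L)²:  L = (1/K)·√(π²EI/P_cr) = (1/1)·√(π²×9.80×10^10×2.013×10^-7/5.974×10^5)
L = 0.571 m

L_max ≈ 0.571 m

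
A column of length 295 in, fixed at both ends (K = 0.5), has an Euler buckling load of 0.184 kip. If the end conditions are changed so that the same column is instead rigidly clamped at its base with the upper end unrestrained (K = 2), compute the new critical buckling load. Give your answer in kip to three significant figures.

P_cr ≈ 0.0115 kip

P_cr ∝ 1/K², so P_cr,new = P_cr,old × (K_old/K_new)² = 0.184 × (0.5/2)²
= 0.184 × 0.06250 = 0.0115 kip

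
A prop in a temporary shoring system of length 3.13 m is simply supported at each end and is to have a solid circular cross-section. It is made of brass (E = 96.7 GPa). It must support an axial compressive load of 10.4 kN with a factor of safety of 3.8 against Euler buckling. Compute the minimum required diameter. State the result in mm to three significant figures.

Required P_cr = n·P = 3.8 × 10.4 = 39.52 kN
L_e = K·L = 1 × 3.13 = 3.130 m
Required I = P_cr·L_e²/(π²E) = 3.952×10^4 × 3.130² / (π² × 9.67×10^10) = 4.057×10^-7 m⁴
I_req = 4.057×10^5 mm⁴
Solid circle: I = πd⁴/64  ⇒  d = (64I/π)^(1/4) = (64×4.057×10^5/π)^(1/4) = 53.6 mm

d ≈ 53.6 mm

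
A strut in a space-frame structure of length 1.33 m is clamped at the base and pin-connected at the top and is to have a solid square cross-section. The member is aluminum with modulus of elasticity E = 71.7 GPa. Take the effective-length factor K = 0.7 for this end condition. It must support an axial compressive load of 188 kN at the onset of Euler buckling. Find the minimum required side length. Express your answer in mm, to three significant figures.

L_e = K·L = 0.7 × 1.33 = 0.9310 m
Required I = P_cr·L_e²/(π²E) = 1.880×10^5 × 0.9310² / (π² × 7.17×10^10) = 2.303×10^-7 m⁴
I_req = 2.303×10^5 mm⁴
Solid square: I = a⁴/12  ⇒  a = (12I)^(1/4) = (12×2.303×10^5)^(1/4) = 40.8 mm

a ≈ 40.8 mm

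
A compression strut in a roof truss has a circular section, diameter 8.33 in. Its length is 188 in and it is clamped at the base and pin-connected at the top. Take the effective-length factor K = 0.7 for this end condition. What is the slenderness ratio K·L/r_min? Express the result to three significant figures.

I = πd⁴/64 = π×8.33⁴/64 = 236.3 in⁴
A = 54.50 in²;  r_min = √(I/A) = √(236.3/54.50) = 2.082 in
L_e = K·L = 0.7 × 188 = 131.6 in
λ = L_e / r_min = 131.60 / 2.082 = 63.2

λ ≈ 63.2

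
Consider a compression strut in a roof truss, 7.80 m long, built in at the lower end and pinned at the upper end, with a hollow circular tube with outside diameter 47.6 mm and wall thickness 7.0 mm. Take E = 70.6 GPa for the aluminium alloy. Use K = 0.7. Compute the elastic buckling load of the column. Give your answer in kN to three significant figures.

Inner diameter d_i = 47.6 − 2×7.0 = 33.60 mm
I = π(d_o⁴ − d_i⁴)/64 = π(47.6⁴ − 33.60⁴)/64 = 1.894×10^5 mm⁴
I = 1.894×10^5 mm⁴ = 1.894×10^-7 m⁴
Effective length L_e = K·L = 0.7 × 7.80 = 5.460 m
P_cr = π²EI / L_e² = π² × 70.6×10⁹ × 1.894×10^-7 / 5.460² = 4.428×10^3 N

P_cr ≈ 4.43 kN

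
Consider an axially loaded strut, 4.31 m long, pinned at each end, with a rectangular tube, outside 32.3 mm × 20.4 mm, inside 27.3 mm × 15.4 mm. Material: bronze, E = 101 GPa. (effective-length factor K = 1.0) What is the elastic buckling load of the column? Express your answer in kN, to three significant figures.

P_cr ≈ 0.780 kN

Weak-axis I_min = (h_o·b_o³ − h_i·b_i³)/12 with b_o = 20.4, b_i = 15.40 mm (shorter outer/inner sides).
I_min = (32.3×20.4³ − 27.30×15.40³)/12 = 1.454×10^4 mm⁴
I = 1.454×10^4 mm⁴ = 1.454×10^-8 m⁴
Effective length L_e = K·L = 1 × 4.31 = 4.310 m
P_cr = π²EI / L_e² = π² × 101×10⁹ × 1.454×10^-8 / 4.310² = 780.4 N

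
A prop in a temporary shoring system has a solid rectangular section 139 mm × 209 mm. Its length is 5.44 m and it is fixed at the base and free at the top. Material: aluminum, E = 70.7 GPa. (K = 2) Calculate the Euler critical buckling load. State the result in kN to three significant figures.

Buckling occurs about the weak axis: I_min = h·b³/12 with b = 139 mm (the shorter side).
I_min = 209×139³/12 = 4.677×10^7 mm⁴
I = 4.677×10^7 mm⁴ = 4.677×10^-5 m⁴
Effective length L_e = K·L = 2 × 5.44 = 10.88 m
P_cr = π²EI / L_e² = π² × 70.7×10⁹ × 4.677×10^-5 / 10.88² = 2.757×10^5 N

P_cr ≈ 276 kN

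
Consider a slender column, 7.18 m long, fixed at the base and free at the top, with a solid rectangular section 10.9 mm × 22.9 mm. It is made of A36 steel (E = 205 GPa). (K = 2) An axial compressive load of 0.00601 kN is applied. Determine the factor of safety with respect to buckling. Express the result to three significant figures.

Buckling occurs about the weak axis: I_min = h·b³/12 with b = 10.9 mm (the shorter side).
I_min = 22.9×10.9³/12 = 2.471×10^3 mm⁴
I = 2.471×10^3 mm⁴ = 2.471×10^-9 m⁴
Effective length L_e = K·L = 2 × 7.18 = 14.36 m
P_cr = π²EI / L_e² = π² × 205×10⁹ × 2.471×10^-9 / 14.36² = 24.25 N
Factor of safety n = P_cr / P = 0.024248 / 0.00601 = 4.03

n ≈ 4.03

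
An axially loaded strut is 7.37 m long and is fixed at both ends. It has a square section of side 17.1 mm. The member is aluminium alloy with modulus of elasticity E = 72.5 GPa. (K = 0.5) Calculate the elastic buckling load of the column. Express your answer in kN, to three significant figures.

I = a⁴/12 = 17.1⁴/12 = 7.125×10^3 mm⁴
I = 7.125×10^3 mm⁴ = 7.125×10^-9 m⁴
Effective length L_e = K·L = 0.5 × 7.37 = 3.685 m
P_cr = π²EI / L_e² = π² × 72.5×10⁹ × 7.125×10^-9 / 3.685² = 375.5 N

P_cr ≈ 0.375 kN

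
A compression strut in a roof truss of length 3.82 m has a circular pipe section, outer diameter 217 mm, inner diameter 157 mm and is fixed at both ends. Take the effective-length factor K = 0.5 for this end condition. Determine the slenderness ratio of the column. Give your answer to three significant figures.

d_o = 217 mm, d_i = 157 mm
I = π(d_o⁴ − d_i⁴)/64 = π(217⁴ − 157.0⁴)/64 = 7.902×10^7 mm⁴
A = 1.762×10^4 mm²;  r_min = √(I/A) = √(7.902×10^7/1.762×10^4) = 66.96 mm
L_e = K·L = 0.5 × 3.82 m = 1.910 m = 1910.0 mm
λ = L_e / r_min = 1910.0 / 66.96 = 28.5

λ ≈ 28.5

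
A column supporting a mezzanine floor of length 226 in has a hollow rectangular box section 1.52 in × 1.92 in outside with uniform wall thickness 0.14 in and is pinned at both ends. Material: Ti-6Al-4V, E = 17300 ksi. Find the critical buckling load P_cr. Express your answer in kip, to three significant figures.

P_cr ≈ 1.01 kip

Inner dimensions: h_i = 1.92 − 2×0.14 = 1.640 in, b_i = 1.52 − 2×0.14 = 1.240 in
Weak-axis I_min = (h_o·b_o³ − h_i·b_i³)/12 with b_o = 1.52, b_i = 1.240 in (shorter outer/inner sides).
I_min = (1.92×1.52³ − 1.640×1.240³)/12 = 0.3013 in⁴
Effective length L_e = K·L = 1 × 226 = 226.0 in
P_cr = π²EI / L_e² = π² × 17300×10³ × 0.3013 / 226.0² = 1.007×10^3 lb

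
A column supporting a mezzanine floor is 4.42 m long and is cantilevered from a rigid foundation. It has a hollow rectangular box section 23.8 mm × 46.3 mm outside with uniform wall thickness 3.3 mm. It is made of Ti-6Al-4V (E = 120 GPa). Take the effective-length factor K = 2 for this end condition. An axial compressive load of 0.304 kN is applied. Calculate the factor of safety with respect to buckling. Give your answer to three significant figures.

Inner dimensions: h_i = 46.3 − 2×3.3 = 39.70 mm, b_i = 23.8 − 2×3.3 = 17.20 mm
Weak-axis I_min = (h_o·b_o³ − h_i·b_i³)/12 with b_o = 23.8, b_i = 17.20 mm (shorter outer/inner sides).
I_min = (46.3×23.8³ − 39.70×17.20³)/12 = 3.518×10^4 mm⁴
I = 3.518×10^4 mm⁴ = 3.518×10^-8 m⁴
Effective length L_e = K·L = 2 × 4.42 = 8.840 m
P_cr = π²EI / L_e² = π² × 120×10⁹ × 3.518×10^-8 / 8.840² = 533.2 N
Factor of safety n = P_cr / P = 0.53319 / 0.304 = 1.75

n ≈ 1.75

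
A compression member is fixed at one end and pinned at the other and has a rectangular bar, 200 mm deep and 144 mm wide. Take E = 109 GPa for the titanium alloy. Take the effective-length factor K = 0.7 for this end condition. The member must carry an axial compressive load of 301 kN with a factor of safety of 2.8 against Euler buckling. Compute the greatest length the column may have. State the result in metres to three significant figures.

Buckling occurs about the weak axis: I_min = h·b³/12 with b = 144 mm (the shorter side).
I_min = 200×144³/12 = 4.977×10^7 mm⁴
I = 4.977×10^-5 m⁴
Required critical load P_cr = n·P = 2.8 × 301 = 842.8 kN = 8.428×10^5 N
From P_cr = π²EI/(K·L)²:  L = (1/K)·√(π²EI/P_cr) = (1/0.7)·√(π²×1.09×10^11×4.977×10^-5/8.428×10^5)
L = 11.4 m

L_max ≈ 11.4 m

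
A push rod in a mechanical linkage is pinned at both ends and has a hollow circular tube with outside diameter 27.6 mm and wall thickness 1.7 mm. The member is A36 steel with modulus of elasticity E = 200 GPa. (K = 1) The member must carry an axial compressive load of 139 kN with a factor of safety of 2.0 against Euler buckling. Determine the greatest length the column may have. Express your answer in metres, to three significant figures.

L_max ≈ 0.288 m

Inner diameter d_i = 27.6 − 2×1.7 = 24.20 mm
I = π(d_o⁴ − d_i⁴)/64 = π(27.6⁴ − 24.20⁴)/64 = 1.165×10^4 mm⁴
I = 1.165×10^-8 m⁴
Required critical load P_cr = n·P = 2.0 × 139 = 278.0 kN = 2.780×10^5 N
From P_cr = π²EI/(K·L)²:  L = (1/K)·√(π²EI/P_cr) = (1/1)·√(π²×2.00×10^11×1.165×10^-8/2.780×10^5)
L = 0.288 m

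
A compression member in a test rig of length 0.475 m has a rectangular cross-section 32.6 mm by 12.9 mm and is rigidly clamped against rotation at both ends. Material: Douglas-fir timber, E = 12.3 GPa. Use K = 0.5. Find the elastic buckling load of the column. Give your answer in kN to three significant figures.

Buckling occurs about the weak axis: I_min = h·b³/12 with b = 12.9 mm (the shorter side).
I_min = 32.6×12.9³/12 = 5.832×10^3 mm⁴
I = 5.832×10^3 mm⁴ = 5.832×10^-9 m⁴
Effective length L_e = K·L = 0.5 × 0.475 = 0.2375 m
P_cr = π²EI / L_e² = π² × 12.3×10⁹ × 5.832×10^-9 / 0.2375² = 1.255×10^4 N

P_cr ≈ 12.6 kN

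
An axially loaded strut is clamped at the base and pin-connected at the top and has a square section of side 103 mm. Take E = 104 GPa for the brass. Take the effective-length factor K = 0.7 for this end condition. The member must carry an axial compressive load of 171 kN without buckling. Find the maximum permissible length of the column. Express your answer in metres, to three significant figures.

L_max ≈ 10.7 m

I = a⁴/12 = 103⁴/12 = 9.379×10^6 mm⁴
I = 9.379×10^-6 m⁴
At the buckling limit P_cr = P = 1.710×10^5 N
From P_cr = π²EI/(K·L)²:  L = (1/K)·√(π²EI/P_cr) = (1/0.7)·√(π²×1.04×10^11×9.379×10^-6/1.710×10^5)
L = 10.7 m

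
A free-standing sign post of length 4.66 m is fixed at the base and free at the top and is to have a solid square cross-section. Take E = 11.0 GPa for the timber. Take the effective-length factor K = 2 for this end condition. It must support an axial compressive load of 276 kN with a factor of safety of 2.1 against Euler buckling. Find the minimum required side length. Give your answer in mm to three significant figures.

a ≈ 273 mm

Required P_cr = n·P = 2.1 × 276 = 579.6 kN
L_e = K·L = 2 × 4.66 = 9.320 m
Required I = P_cr·L_e²/(π²E) = 5.796×10^5 × 9.320² / (π² × 1.10×10^10) = 4.637×10^-4 m⁴
I_req = 4.637×10^8 mm⁴
Solid square: I = a⁴/12  ⇒  a = (12I)^(1/4) = (12×4.637×10^8)^(1/4) = 273 mm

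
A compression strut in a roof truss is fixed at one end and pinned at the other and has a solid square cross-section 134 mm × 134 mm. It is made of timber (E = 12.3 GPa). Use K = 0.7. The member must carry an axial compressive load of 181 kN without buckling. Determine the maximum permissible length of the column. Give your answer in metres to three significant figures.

I = a⁴/12 = 134⁴/12 = 2.687×10^7 mm⁴
I = 2.687×10^-5 m⁴
At the buckling limit P_cr = P = 1.810×10^5 N
From P_cr = π²EI/(K·L)²:  L = (1/K)·√(π²EI/P_cr) = (1/0.7)·√(π²×1.23×10^10×2.687×10^-5/1.810×10^5)
L = 6.06 m

L_max ≈ 6.06 m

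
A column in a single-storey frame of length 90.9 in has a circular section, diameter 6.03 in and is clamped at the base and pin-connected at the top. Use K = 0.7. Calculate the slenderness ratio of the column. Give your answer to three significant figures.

λ ≈ 42.2

For a solid circle r = d/4 = 6.03/4 = 1.508 in
L_e = K·L = 0.7 × 90.9 = 63.63 in
λ = L_e / r_min = 63.630 / 1.508 = 42.2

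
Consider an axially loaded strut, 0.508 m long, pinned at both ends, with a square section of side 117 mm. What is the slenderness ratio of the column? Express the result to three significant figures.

λ ≈ 15.0

For a square r = a/√12 = 117/√12 = 33.77 mm
L_e = K·L = 1 × 0.508 m = 0.5080 m = 508.00 mm
λ = L_e / r_min = 508.00 / 33.77 = 15.0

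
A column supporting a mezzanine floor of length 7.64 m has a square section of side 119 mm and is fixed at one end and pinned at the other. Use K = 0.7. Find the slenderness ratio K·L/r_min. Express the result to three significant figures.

λ ≈ 156

For a square r = a/√12 = 119/√12 = 34.35 mm
L_e = K·L = 0.7 × 7.64 m = 5.348 m = 5348.0 mm
λ = L_e / r_min = 5348.0 / 34.35 = 156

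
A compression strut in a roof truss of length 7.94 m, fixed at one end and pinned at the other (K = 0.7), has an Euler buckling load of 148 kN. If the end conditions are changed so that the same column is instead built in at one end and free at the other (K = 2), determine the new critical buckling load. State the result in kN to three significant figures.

P_cr ∝ 1/K², so P_cr,new = P_cr,old × (K_old/K_new)² = 148 × (0.7/2)²
= 148 × 0.1225 = 18.1 kN

P_cr ≈ 18.1 kN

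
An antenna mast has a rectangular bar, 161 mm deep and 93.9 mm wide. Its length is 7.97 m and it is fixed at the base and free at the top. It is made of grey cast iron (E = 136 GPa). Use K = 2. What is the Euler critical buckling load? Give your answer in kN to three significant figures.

P_cr ≈ 58.7 kN

Buckling occurs about the weak axis: I_min = h·b³/12 with b = 93.9 mm (the shorter side).
I_min = 161×93.9³/12 = 1.111×10^7 mm⁴
I = 1.111×10^7 mm⁴ = 1.111×10^-5 m⁴
Effective length L_e = K·L = 2 × 7.97 = 15.94 m
P_cr = π²EI / L_e² = π² × 136×10⁹ × 1.111×10^-5 / 15.94² = 5.868×10^4 N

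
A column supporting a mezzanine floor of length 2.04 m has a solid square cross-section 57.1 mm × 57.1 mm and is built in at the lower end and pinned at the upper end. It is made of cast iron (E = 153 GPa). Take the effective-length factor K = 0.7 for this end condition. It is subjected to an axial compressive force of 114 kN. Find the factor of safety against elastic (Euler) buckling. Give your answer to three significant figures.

I = a⁴/12 = 57.1⁴/12 = 8.859×10^5 mm⁴
I = 8.859×10^5 mm⁴ = 8.859×10^-7 m⁴
Effective length L_e = K·L = 0.7 × 2.04 = 1.428 m
P_cr = π²EI / L_e² = π² × 153×10⁹ × 8.859×10^-7 / 1.428² = 6.560×10^5 N
Factor of safety n = P_cr / P = 655.99 / 114 = 5.75

n ≈ 5.75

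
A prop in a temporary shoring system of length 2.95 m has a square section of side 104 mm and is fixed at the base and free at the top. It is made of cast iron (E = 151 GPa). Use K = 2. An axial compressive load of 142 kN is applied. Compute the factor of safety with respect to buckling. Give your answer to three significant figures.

I = a⁴/12 = 104⁴/12 = 9.749×10^6 mm⁴
I = 9.749×10^6 mm⁴ = 9.749×10^-6 m⁴
Effective length L_e = K·L = 2 × 2.95 = 5.900 m
P_cr = π²EI / L_e² = π² × 151×10⁹ × 9.749×10^-6 / 5.900² = 4.174×10^5 N
Factor of safety n = P_cr / P = 417.37 / 142 = 2.94

n ≈ 2.94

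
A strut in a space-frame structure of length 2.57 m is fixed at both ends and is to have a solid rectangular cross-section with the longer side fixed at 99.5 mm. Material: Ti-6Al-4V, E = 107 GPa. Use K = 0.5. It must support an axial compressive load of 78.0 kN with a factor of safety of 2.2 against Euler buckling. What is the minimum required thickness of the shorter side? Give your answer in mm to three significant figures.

Required P_cr = n·P = 2.2 × 78.0 = 171.6 kN
L_e = K·L = 0.5 × 2.57 = 1.285 m
Required I = P_cr·L_e²/(π²E) = 1.716×10^5 × 1.285² / (π² × 1.07×10^11) = 2.683×10^-7 m⁴
I_req = 2.683×10^5 mm⁴
Rectangle, weak axis: I_min = h·b³/12 with h = 99.5 mm fixed  ⇒  b = (12I/h)^(1/3) = 31.9 mm

b ≈ 31.9 mm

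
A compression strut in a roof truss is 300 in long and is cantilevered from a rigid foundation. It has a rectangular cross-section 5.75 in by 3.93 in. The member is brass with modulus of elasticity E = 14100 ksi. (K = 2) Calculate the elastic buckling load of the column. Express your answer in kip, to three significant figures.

P_cr ≈ 11.2 kip

Buckling occurs about the weak axis: I_min = h·b³/12 with b = 3.93 in (the shorter side).
I_min = 5.75×3.93³/12 = 29.08 in⁴
Effective length L_e = K·L = 2 × 300 = 600.0 in
P_cr = π²EI / L_e² = π² × 14100×10³ × 29.08 / 600.0² = 1.124×10^4 lb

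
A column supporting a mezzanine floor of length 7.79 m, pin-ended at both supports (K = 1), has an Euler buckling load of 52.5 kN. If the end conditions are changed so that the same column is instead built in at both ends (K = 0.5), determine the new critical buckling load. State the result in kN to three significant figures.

P_cr ≈ 210 kN

P_cr ∝ 1/K², so P_cr,new = P_cr,old × (K_old/K_new)² = 52.5 × (1/0.5)²
= 52.5 × 4.000 = 210 kN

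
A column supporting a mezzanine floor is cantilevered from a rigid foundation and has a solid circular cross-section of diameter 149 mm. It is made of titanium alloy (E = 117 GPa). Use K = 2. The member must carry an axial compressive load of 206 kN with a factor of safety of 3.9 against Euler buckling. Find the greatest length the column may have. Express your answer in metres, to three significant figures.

I = πd⁴/64 = π×149⁴/64 = 2.419×10^7 mm⁴
I = 2.419×10^-5 m⁴
Required critical load P_cr = n·P = 3.9 × 206 = 803.4 kN = 8.034×10^5 N
From P_cr = π²EI/(K·L)²:  L = (1/K)·√(π²EI/P_cr) = (1/2)·√(π²×1.17×10^11×2.419×10^-5/8.034×10^5)
L = 2.95 m

L_max ≈ 2.95 m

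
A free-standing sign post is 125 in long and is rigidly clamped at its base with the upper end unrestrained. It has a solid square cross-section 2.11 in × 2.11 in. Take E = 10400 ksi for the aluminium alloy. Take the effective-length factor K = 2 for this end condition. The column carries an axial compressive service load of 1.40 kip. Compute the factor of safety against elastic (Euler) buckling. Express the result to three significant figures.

n ≈ 1.94

I = a⁴/12 = 2.11⁴/12 = 1.652 in⁴
Effective length L_e = K·L = 2 × 125 = 250.0 in
P_cr = π²EI / L_e² = π² × 10400×10³ × 1.652 / 250.0² = 2.713×10^3 lb
Factor of safety n = P_cr / P = 2.7127 / 1.40 = 1.94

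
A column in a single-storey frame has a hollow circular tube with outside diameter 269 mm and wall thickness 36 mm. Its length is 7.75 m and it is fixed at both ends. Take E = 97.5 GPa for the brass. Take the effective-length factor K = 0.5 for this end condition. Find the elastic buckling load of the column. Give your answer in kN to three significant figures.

P_cr ≈ 11700 kN

Inner diameter d_i = 269 − 2×36 = 197.0 mm
I = π(d_o⁴ − d_i⁴)/64 = π(269⁴ − 197.0⁴)/64 = 1.831×10^8 mm⁴
I = 1.831×10^8 mm⁴ = 1.831×10^-4 m⁴
Effective length L_e = K·L = 0.5 × 7.75 = 3.875 m
P_cr = π²EI / L_e² = π² × 97.5×10⁹ × 1.831×10^-4 / 3.875² = 1.173×10^7 N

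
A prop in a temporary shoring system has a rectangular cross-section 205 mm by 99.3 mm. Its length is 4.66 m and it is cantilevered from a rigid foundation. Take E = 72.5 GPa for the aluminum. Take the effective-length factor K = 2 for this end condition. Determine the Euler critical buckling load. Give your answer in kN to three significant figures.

P_cr ≈ 138 kN

Buckling occurs about the weak axis: I_min = h·b³/12 with b = 99.3 mm (the shorter side).
I_min = 205×99.3³/12 = 1.673×10^7 mm⁴
I = 1.673×10^7 mm⁴ = 1.673×10^-5 m⁴
Effective length L_e = K·L = 2 × 4.66 = 9.320 m
P_cr = π²EI / L_e² = π² × 72.5×10⁹ × 1.673×10^-5 / 9.320² = 1.378×10^5 N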